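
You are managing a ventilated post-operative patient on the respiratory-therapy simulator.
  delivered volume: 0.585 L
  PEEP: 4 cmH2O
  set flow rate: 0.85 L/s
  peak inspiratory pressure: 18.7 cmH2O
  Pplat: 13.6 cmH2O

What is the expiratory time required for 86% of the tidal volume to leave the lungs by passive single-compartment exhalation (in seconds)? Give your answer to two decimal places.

0.72

R = (PIP − Pplat)/V̇ = (18.7 − 13.6) / 0.85 = 5.1/0.85 = 6.0 cmH2O·s/L.
C = Vt/(Pplat − PEEP) = 585.0 / (13.6 − 4) = 585.0/9.6 = 60.938 mL/cmH2O.
τ = R × C = 6.0 × 0.06094 L/cmH2O = 0.3656 s.
t = −τ·ln(1 − 0.86) = −0.3656·ln(0.14) = 0.7188 s.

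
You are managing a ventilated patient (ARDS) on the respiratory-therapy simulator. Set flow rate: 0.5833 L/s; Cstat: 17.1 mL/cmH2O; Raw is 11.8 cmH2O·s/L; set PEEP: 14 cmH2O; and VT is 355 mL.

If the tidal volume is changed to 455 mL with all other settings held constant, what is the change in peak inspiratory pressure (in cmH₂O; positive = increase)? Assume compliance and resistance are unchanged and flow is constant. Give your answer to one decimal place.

5.8

PIP = Vt/C + R·V̇ + PEEP (constant-flow equation of motion).
Only the elastic term changes: ΔPIP = ΔVt / C = (455 − 355) / 17.1 = 5.848 cmH2O.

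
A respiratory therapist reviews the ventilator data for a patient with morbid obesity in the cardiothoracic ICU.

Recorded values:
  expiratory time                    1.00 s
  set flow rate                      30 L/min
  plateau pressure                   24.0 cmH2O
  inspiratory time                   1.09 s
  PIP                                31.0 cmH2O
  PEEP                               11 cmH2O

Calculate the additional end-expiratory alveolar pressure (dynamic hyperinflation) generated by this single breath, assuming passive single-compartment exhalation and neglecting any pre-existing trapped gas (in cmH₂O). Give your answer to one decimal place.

Flow: 30 L/min ÷ 60 = 0.5 L/s.
Vt = flow × Ti = 0.5 L/s × 1.09 s × 1000 mL/L = 545.0 mL.
R = (PIP − Pplat)/V̇ = (31.0 − 24.0) / 0.5 = 7.0/0.5 = 14.0 cmH2O·s/L.
C = Vt/(Pplat − PEEP) = 545.0 / (24.0 − 11) = 545.0/13.0 = 41.923 mL/cmH2O.
τ = R × C = 14.0 × 0.04192 L/cmH2O = 0.5869 s.
Fraction remaining = e^(−Te/τ) = e^(−1.00/0.5869) = 0.182; trapped volume = 545.0 × 0.182 = 99.19 mL.
Additional alveolar pressure from trapping ≈ V_trapped / C = 99.19 / 41.923 = 2.366 cmH2O.

2.4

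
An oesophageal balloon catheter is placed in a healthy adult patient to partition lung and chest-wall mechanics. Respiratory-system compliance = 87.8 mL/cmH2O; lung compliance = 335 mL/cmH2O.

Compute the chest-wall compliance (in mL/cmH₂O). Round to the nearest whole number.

1/Ccw = 1/Crs − 1/CL.
1/Ccw = 1/87.8 − 1/335 = 0.008404.
Ccw = 118.99 mL/cmH2O.

119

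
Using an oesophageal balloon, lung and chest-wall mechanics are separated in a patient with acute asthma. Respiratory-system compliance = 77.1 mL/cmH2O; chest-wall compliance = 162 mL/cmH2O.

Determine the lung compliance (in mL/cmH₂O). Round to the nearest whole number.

147

1/CL = 1/Crs − 1/Ccw.
1/CL = 1/77.1 − 1/162 = 0.006797.
CL = 147.12 mL/cmH2O.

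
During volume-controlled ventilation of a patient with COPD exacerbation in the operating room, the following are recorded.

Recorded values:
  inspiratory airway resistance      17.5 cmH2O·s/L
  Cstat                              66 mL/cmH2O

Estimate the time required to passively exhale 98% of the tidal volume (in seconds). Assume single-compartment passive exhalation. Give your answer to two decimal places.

τ = R × C = 17.5 × 66 mL/cmH2O = 17.5 × 0.066 L/cmH2O = 1.155 s.
Exhaled fraction f = 1 − e^(−t/τ) → t = −τ·ln(1 − f) = −1.155·ln(0.02) = 4.518 s.

4.52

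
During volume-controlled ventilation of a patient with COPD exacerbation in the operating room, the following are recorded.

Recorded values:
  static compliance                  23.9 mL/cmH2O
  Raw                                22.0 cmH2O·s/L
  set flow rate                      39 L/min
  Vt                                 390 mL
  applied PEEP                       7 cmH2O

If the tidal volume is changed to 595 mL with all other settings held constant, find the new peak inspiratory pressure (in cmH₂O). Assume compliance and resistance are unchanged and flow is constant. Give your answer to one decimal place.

46.2

Flow: 39 L/min ÷ 60 = 0.65 L/s.
PIP = Vt/C + R·V̇ + PEEP (constant-flow equation of motion).
Only the elastic term changes: ΔPIP = ΔVt / C = (595 − 390) / 23.9 = 8.577 cmH2O.
Original PIP = 390/23.9 + 22.0×0.65 + 7 = 37.618 cmH2O; new PIP = 37.618 + (8.577) = 46.195 cmH2O.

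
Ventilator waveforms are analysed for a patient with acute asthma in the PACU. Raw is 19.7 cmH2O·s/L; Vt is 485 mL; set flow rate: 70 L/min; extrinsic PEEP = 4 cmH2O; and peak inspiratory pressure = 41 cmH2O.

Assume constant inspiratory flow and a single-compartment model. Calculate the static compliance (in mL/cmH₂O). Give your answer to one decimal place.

Flow: 70 L/min ÷ 60 = 1.1667 L/s.
Equation of motion (constant flow): PIP = Vt/C + R·V̇ + PEEP.
Vt/C = PIP − R·V̇ − PEEP = 41 − 19.7×1.1667 − 4 = 41 − 22.984 − 4 = 14.016 cmH2O.
C = Vt / 14.016 = 485 / 14.016 = 34.603 mL/cmH2O.

34.6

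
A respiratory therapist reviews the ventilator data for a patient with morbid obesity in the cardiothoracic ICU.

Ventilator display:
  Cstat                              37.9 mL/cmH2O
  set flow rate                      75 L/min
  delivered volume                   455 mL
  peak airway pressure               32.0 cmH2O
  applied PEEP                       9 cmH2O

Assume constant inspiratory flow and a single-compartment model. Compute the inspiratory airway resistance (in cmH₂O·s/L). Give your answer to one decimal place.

8.8

Flow: 75 L/min ÷ 60 = 1.25 L/s.
Equation of motion (constant flow): PIP = Vt/C + R·V̇ + PEEP.
R·V̇ = PIP − Vt/C − PEEP = 32.0 − 455/37.9 − 9 = 32.0 − 12.005 − 9 = 10.995 cmH2O.
R = 10.995 / 1.25 = 8.796 cmH2O·s/L.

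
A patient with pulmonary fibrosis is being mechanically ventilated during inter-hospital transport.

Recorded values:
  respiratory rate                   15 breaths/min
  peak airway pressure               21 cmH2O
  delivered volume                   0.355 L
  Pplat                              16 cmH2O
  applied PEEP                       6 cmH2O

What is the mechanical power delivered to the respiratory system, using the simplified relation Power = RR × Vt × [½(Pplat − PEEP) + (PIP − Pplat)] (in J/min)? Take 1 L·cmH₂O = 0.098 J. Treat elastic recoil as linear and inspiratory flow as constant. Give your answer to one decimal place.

Per-breath work = Vt × [½(Pplat−PEEP) + (PIP−Pplat)] = 0.355 × [0.5×10.0 + 5.0] = 0.355 × 10.0 = 3.55 L·cmH2O.
Power = 15 × 3.55 = 53.25 L·cmH2O/min.
× 0.098 J/(L·cmH2O) → 5.219 J/min.

5.2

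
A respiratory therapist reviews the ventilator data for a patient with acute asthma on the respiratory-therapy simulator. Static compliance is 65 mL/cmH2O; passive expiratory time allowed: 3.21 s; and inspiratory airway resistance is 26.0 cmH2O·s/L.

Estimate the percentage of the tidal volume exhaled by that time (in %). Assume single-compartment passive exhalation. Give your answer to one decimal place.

τ = R × C = 26.0 × 65 mL/cmH2O = 26.0 × 0.065 L/cmH2O = 1.69 s.
Passive exhalation: V(t)/V₀ = e^(−t/τ) = e^(−3.21/1.69) = 0.1497.
Fraction exhaled = 1 − 0.1497 = 0.8503 → 85.03%.

85.0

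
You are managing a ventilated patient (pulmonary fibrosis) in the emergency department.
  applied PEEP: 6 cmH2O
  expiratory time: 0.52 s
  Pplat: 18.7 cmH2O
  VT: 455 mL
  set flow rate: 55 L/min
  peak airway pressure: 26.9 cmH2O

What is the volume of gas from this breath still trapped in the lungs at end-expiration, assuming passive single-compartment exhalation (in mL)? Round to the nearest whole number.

Flow: 55 L/min ÷ 60 = 0.9167 L/s.
R = (PIP − Pplat)/V̇ = (26.9 − 18.7) / 0.9167 = 8.2/0.9167 = 8.945 cmH2O·s/L.
C = Vt/(Pplat − PEEP) = 455.0 / (18.7 − 6) = 455.0/12.7 = 35.827 mL/cmH2O.
τ = R × C = 8.945 × 0.03583 L/cmH2O = 0.3205 s.
Fraction remaining = e^(−Te/τ) = e^(−0.52/0.3205) = 0.1974.
Trapped volume = 455.0 × 0.1974 = 89.817 mL.

90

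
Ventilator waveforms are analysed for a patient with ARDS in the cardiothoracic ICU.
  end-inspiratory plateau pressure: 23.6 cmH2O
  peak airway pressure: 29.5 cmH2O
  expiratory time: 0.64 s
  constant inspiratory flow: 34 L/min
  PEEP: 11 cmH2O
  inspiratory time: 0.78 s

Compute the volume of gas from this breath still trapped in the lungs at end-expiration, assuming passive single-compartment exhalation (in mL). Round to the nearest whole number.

77

Flow: 34 L/min ÷ 60 = 0.5667 L/s.
Vt = flow × Ti = 0.5667 L/s × 0.78 s × 1000 mL/L = 442.03 mL.
R = (PIP − Pplat)/V̇ = (29.5 − 23.6) / 0.5667 = 5.9/0.5667 = 10.411 cmH2O·s/L.
C = Vt/(Pplat − PEEP) = 442.03 / (23.6 − 11) = 442.03/12.6 = 35.082 mL/cmH2O.
τ = R × C = 10.411 × 0.03508 L/cmH2O = 0.3652 s.
Fraction remaining = e^(−Te/τ) = e^(−0.64/0.3652) = 0.1733.
Trapped volume = 442.03 × 0.1733 = 76.604 mL.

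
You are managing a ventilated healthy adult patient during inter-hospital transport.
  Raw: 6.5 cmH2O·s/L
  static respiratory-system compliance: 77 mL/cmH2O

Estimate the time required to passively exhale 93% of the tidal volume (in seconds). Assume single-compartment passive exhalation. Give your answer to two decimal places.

τ = R × C = 6.5 × 77 mL/cmH2O = 6.5 × 0.077 L/cmH2O = 0.5005 s.
Exhaled fraction f = 1 − e^(−t/τ) → t = −τ·ln(1 − f) = −0.5005·ln(0.07) = 1.331 s.

1.33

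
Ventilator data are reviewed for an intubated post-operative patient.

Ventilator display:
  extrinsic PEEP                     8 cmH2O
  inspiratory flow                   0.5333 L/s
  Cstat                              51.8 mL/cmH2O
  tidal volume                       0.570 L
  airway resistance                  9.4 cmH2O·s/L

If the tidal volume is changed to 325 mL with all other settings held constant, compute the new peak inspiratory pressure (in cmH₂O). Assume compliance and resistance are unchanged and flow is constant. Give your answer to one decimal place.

19.3

PIP = Vt/C + R·V̇ + PEEP (constant-flow equation of motion).
Only the elastic term changes: ΔPIP = ΔVt / C = (325 − 570) / 51.8 = -4.73 cmH2O.
Original PIP = 570/51.8 + 9.4×0.5333 + 8 = 24.017 cmH2O; new PIP = 24.017 + (-4.73) = 19.287 cmH2O.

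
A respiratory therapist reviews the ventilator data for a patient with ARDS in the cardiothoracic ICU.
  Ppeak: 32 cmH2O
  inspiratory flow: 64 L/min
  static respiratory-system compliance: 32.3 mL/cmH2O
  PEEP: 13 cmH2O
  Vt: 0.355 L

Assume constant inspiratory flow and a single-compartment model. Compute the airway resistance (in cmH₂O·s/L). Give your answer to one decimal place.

Flow: 64 L/min ÷ 60 = 1.0667 L/s.
Equation of motion (constant flow): PIP = Vt/C + R·V̇ + PEEP.
R·V̇ = PIP − Vt/C − PEEP = 32 − 355/32.3 − 13 = 32 − 10.991 − 13 = 8.009 cmH2O.
R = 8.009 / 1.0667 = 7.508 cmH2O·s/L.

7.5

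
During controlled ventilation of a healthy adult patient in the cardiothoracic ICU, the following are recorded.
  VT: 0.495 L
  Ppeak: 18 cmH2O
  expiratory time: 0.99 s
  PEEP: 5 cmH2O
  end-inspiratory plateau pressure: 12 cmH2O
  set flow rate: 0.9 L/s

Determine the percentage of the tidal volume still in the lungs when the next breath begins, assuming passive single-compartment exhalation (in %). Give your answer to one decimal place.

R = (PIP − Pplat)/V̇ = (18 − 12) / 0.9 = 6.0/0.9 = 6.667 cmH2O·s/L.
C = Vt/(Pplat − PEEP) = 495.0 / (12 − 5) = 495.0/7.0 = 70.714 mL/cmH2O.
τ = R × C = 6.667 × 0.07071 L/cmH2O = 0.4714 s.
Fraction remaining at end-expiration = e^(−Te/τ) = e^(−0.99/0.4714) = 0.1224 → 12.24%.

12.2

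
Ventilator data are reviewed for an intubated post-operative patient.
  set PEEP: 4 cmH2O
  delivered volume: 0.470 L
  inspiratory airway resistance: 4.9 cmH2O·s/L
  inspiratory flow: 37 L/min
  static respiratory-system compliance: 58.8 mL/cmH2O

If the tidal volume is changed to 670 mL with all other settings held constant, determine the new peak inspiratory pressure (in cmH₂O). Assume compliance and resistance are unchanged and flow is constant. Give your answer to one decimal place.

18.4

Flow: 37 L/min ÷ 60 = 0.6167 L/s.
PIP = Vt/C + R·V̇ + PEEP (constant-flow equation of motion).
Only the elastic term changes: ΔPIP = ΔVt / C = (670 − 470) / 58.8 = 3.401 cmH2O.
Original PIP = 470/58.8 + 4.9×0.6167 + 4 = 15.015 cmH2O; new PIP = 15.015 + (3.401) = 18.416 cmH2O.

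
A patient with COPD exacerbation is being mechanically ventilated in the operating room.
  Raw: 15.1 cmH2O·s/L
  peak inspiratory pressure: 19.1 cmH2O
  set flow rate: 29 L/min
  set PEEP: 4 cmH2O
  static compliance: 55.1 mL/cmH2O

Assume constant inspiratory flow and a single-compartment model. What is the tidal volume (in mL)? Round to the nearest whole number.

Flow: 29 L/min ÷ 60 = 0.4833 L/s.
Equation of motion (constant flow): PIP = Vt/C + R·V̇ + PEEP.
Vt/C = PIP − R·V̇ − PEEP = 19.1 − 7.298 − 4 = 7.802 cmH2O.
Vt = C × 7.802 = 55.1 × 7.802 = 429.89 mL.

430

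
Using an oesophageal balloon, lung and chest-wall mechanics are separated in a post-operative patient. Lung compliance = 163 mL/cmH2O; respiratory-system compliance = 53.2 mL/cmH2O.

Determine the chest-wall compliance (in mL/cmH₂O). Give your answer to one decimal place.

1/Ccw = 1/Crs − 1/CL.
1/Ccw = 1/53.2 − 1/163 = 0.01266.
Ccw = 78.989 mL/cmH2O.

79.0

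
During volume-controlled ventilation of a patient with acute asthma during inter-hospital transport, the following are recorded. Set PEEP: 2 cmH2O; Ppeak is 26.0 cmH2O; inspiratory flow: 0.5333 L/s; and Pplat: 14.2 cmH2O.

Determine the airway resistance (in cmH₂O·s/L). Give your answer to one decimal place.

22.1

Raw = (PIP − Pplat) / flow = (26.0 − 14.2) / 0.5333 = 11.8 / 0.5333 = 22.126 cmH2O·s/L.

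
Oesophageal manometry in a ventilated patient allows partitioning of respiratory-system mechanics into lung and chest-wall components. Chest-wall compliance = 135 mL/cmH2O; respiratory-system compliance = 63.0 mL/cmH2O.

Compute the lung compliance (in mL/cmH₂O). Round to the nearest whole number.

1/CL = 1/Crs − 1/Ccw.
1/CL = 1/63.0 − 1/135 = 0.008466.
CL = 118.12 mL/cmH2O.

118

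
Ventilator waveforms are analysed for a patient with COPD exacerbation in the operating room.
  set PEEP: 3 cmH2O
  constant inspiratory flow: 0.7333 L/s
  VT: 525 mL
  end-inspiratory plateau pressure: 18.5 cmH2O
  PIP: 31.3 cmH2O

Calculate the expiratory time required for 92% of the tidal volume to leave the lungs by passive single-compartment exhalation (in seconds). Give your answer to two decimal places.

R = (PIP − Pplat)/V̇ = (31.3 − 18.5) / 0.7333 = 12.8/0.7333 = 17.455 cmH2O·s/L.
C = Vt/(Pplat − PEEP) = 525.0 / (18.5 − 3) = 525.0/15.5 = 33.871 mL/cmH2O.
τ = R × C = 17.455 × 0.03387 L/cmH2O = 0.5912 s.
t = −τ·ln(1 − 0.92) = −0.5912·ln(0.08) = 1.493 s.

1.49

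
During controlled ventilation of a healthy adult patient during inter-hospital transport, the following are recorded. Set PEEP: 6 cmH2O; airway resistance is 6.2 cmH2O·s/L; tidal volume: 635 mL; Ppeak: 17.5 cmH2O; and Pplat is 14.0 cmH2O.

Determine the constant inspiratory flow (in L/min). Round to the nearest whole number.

34

flow = (PIP − Pplat) / Raw = (17.5 − 14.0) / 6.2 = 0.5645 L/s × 60 = 33.87 L/min.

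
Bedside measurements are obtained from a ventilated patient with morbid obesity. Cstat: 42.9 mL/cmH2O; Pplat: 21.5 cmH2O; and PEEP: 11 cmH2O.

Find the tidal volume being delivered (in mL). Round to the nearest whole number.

450

Vt = Cstat × (Pplat − PEEP) = 42.9 × (21.5 − 11) = 42.9 × 10.5 = 450.45 mL.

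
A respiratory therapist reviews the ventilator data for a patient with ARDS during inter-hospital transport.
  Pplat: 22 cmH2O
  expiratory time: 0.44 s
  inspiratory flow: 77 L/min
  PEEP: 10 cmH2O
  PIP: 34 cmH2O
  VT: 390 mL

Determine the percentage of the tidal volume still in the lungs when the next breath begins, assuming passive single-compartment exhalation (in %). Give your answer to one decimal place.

23.5

Flow: 77 L/min ÷ 60 = 1.2833 L/s.
R = (PIP − Pplat)/V̇ = (34 − 22) / 1.2833 = 12.0/1.2833 = 9.351 cmH2O·s/L.
C = Vt/(Pplat − PEEP) = 390.0 / (22 − 10) = 390.0/12.0 = 32.5 mL/cmH2O.
τ = R × C = 9.351 × 0.0325 L/cmH2O = 0.3039 s.
Fraction remaining at end-expiration = e^(−Te/τ) = e^(−0.44/0.3039) = 0.2351 → 23.51%.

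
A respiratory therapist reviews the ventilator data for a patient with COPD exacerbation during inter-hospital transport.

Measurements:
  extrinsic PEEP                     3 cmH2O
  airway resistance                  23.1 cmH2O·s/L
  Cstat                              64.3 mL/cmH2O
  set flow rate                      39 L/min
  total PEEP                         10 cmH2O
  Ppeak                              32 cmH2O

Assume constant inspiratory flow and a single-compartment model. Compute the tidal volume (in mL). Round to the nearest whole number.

Flow: 39 L/min ÷ 60 = 0.65 L/s.
Total PEEP = 10 cmH2O (set 3 + intrinsic 7); this is the baseline alveolar pressure.
Equation of motion (constant flow): PIP = Vt/C + R·V̇ + PEEP.
Vt/C = PIP − R·V̇ − PEEP = 32 − 15.015 − 10 = 6.985 cmH2O.
Vt = C × 6.985 = 64.3 × 6.985 = 449.14 mL.

449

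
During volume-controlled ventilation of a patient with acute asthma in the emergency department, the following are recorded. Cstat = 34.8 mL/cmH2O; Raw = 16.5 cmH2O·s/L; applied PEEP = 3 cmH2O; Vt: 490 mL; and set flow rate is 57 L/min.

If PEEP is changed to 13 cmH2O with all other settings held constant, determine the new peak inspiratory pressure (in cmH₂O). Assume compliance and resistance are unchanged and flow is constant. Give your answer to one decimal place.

42.8

Flow: 57 L/min ÷ 60 = 0.95 L/s.
PIP = Vt/C + R·V̇ + PEEP (constant-flow equation of motion).
Only the baseline term changes: ΔPIP = ΔPEEP = 13 − 3 = 10.0 cmH2O.
Original PIP = 490/34.8 + 16.5×0.95 + 3 = 32.755 cmH2O; new PIP = 32.755 + (10.0) = 42.755 cmH2O.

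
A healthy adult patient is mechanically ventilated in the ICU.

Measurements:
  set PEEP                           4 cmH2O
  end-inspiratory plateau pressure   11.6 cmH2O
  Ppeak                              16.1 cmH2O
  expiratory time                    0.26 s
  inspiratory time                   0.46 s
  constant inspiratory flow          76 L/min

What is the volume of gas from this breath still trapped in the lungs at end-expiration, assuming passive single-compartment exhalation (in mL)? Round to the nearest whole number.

224

Flow: 76 L/min ÷ 60 = 1.2667 L/s.
Vt = flow × Ti = 1.2667 L/s × 0.46 s × 1000 mL/L = 582.68 mL.
R = (PIP − Pplat)/V̇ = (16.1 − 11.6) / 1.2667 = 4.5/1.2667 = 3.553 cmH2O·s/L.
C = Vt/(Pplat − PEEP) = 582.68 / (11.6 − 4) = 582.68/7.6 = 76.668 mL/cmH2O.
τ = R × C = 3.553 × 0.07667 L/cmH2O = 0.2724 s.
Fraction remaining = e^(−Te/τ) = e^(−0.26/0.2724) = 0.385.
Trapped volume = 582.68 × 0.385 = 224.33 mL.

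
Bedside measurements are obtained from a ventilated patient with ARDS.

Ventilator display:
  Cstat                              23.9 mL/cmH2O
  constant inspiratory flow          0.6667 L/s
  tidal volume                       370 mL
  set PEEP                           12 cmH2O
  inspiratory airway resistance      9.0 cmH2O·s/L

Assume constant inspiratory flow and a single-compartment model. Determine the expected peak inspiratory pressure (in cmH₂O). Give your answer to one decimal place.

33.5

Equation of motion (constant flow): PIP = Vt/C + R·V̇ + PEEP.
PIP = 370/23.9 + 9.0×0.6667 + 12 = 15.481 + 6.0 + 12 = 33.481 cmH2O.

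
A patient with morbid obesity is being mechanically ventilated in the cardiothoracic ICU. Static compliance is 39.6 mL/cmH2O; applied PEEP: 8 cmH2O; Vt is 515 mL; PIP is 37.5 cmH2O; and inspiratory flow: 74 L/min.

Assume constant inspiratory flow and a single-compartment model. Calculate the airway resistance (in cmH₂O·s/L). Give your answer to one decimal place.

Flow: 74 L/min ÷ 60 = 1.2333 L/s.
Equation of motion (constant flow): PIP = Vt/C + R·V̇ + PEEP.
R·V̇ = PIP − Vt/C − PEEP = 37.5 − 515/39.6 − 8 = 37.5 − 13.005 − 8 = 16.495 cmH2O.
R = 16.495 / 1.2333 = 13.375 cmH2O·s/L.

13.4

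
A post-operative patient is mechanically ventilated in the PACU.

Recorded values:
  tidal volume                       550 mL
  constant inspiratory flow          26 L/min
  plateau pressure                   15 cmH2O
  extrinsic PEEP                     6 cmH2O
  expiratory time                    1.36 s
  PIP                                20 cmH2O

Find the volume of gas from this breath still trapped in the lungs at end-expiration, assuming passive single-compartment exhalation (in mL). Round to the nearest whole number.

Flow: 26 L/min ÷ 60 = 0.4333 L/s.
R = (PIP − Pplat)/V̇ = (20 − 15) / 0.4333 = 5.0/0.4333 = 11.539 cmH2O·s/L.
C = Vt/(Pplat − PEEP) = 550.0 / (15 − 6) = 550.0/9.0 = 61.111 mL/cmH2O.
τ = R × C = 11.539 × 0.06111 L/cmH2O = 0.7051 s.
Fraction remaining = e^(−Te/τ) = e^(−1.36/0.7051) = 0.1453.
Trapped volume = 550.0 × 0.1453 = 79.915 mL.

80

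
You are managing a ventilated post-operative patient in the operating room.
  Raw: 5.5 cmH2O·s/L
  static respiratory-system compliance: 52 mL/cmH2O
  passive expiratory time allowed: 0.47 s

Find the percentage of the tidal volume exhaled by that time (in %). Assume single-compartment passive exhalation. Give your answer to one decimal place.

τ = R × C = 5.5 × 52 mL/cmH2O = 5.5 × 0.052 L/cmH2O = 0.286 s.
Passive exhalation: V(t)/V₀ = e^(−t/τ) = e^(−0.47/0.286) = 0.1933.
Fraction exhaled = 1 − 0.1933 = 0.8067 → 80.67%.

80.7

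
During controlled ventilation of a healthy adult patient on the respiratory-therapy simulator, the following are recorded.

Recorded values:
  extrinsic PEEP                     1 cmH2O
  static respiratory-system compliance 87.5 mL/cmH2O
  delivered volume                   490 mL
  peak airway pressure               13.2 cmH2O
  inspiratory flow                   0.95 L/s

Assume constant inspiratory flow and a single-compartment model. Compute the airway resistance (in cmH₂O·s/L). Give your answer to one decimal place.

6.9

Equation of motion (constant flow): PIP = Vt/C + R·V̇ + PEEP.
R·V̇ = PIP − Vt/C − PEEP = 13.2 − 490/87.5 − 1 = 13.2 − 5.6 − 1 = 6.6 cmH2O.
R = 6.6 / 0.95 = 6.947 cmH2O·s/L.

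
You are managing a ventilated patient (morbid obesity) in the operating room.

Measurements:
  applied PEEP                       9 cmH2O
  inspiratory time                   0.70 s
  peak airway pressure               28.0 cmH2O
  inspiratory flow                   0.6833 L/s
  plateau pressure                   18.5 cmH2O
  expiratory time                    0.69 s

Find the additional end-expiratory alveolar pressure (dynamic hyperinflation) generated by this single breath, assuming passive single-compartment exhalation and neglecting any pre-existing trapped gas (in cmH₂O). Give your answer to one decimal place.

Vt = flow × Ti = 0.6833 L/s × 0.70 s × 1000 mL/L = 478.31 mL.
R = (PIP − Pplat)/V̇ = (28.0 − 18.5) / 0.6833 = 9.5/0.6833 = 13.903 cmH2O·s/L.
C = Vt/(Pplat − PEEP) = 478.31 / (18.5 − 9) = 478.31/9.5 = 50.348 mL/cmH2O.
τ = R × C = 13.903 × 0.05035 L/cmH2O = 0.7 s.
Fraction remaining = e^(−Te/τ) = e^(−0.69/0.7) = 0.3732; trapped volume = 478.31 × 0.3732 = 178.51 mL.
Additional alveolar pressure from trapping ≈ V_trapped / C = 178.51 / 50.348 = 3.546 cmH2O.

3.5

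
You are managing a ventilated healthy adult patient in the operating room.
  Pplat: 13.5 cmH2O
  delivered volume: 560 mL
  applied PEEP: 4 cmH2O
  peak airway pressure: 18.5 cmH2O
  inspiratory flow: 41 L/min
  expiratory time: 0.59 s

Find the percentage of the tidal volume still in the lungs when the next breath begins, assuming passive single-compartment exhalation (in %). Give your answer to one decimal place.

25.5

Flow: 41 L/min ÷ 60 = 0.6833 L/s.
R = (PIP − Pplat)/V̇ = (18.5 − 13.5) / 0.6833 = 5.0/0.6833 = 7.317 cmH2O·s/L.
C = Vt/(Pplat − PEEP) = 560.0 / (13.5 − 4) = 560.0/9.5 = 58.947 mL/cmH2O.
τ = R × C = 7.317 × 0.05895 L/cmH2O = 0.4313 s.
Fraction remaining at end-expiration = e^(−Te/τ) = e^(−0.59/0.4313) = 0.2546 → 25.46%.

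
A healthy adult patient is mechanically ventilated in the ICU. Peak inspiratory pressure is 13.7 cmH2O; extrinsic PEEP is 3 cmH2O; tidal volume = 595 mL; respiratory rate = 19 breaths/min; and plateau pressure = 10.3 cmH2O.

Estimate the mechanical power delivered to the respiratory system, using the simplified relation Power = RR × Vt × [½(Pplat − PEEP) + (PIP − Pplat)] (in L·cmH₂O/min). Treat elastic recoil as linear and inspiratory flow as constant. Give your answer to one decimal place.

Per-breath work = Vt × [½(Pplat−PEEP) + (PIP−Pplat)] = 0.595 × [0.5×7.3 + 3.4] = 0.595 × 7.05 = 4.195 L·cmH2O.
Power = 19 × 4.195 = 79.705 L·cmH2O/min.

79.7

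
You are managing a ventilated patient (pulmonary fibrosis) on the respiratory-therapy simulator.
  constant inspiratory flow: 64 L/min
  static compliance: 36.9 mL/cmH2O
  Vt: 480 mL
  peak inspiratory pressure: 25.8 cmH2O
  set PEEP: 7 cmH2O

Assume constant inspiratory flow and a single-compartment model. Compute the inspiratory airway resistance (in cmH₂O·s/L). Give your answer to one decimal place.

Flow: 64 L/min ÷ 60 = 1.0667 L/s.
Equation of motion (constant flow): PIP = Vt/C + R·V̇ + PEEP.
R·V̇ = PIP − Vt/C − PEEP = 25.8 − 480/36.9 − 7 = 25.8 − 13.008 − 7 = 5.792 cmH2O.
R = 5.792 / 1.0667 = 5.43 cmH2O·s/L.

5.4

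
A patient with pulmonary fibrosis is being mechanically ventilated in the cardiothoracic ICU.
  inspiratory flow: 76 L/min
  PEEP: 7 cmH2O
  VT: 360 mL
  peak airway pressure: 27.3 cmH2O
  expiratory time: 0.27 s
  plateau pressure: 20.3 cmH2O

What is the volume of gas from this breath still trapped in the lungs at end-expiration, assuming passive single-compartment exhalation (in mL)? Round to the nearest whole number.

59

Flow: 76 L/min ÷ 60 = 1.2667 L/s.
R = (PIP − Pplat)/V̇ = (27.3 − 20.3) / 1.2667 = 7.0/1.2667 = 5.526 cmH2O·s/L.
C = Vt/(Pplat − PEEP) = 360.0 / (20.3 − 7) = 360.0/13.3 = 27.068 mL/cmH2O.
τ = R × C = 5.526 × 0.02707 L/cmH2O = 0.1496 s.
Fraction remaining = e^(−Te/τ) = e^(−0.27/0.1496) = 0.1645.
Trapped volume = 360.0 × 0.1645 = 59.22 mL.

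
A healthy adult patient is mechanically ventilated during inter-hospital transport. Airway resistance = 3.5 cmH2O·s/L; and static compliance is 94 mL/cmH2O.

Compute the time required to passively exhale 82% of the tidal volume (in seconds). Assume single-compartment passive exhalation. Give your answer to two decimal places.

0.56

τ = R × C = 3.5 × 94 mL/cmH2O = 3.5 × 0.094 L/cmH2O = 0.329 s.
Exhaled fraction f = 1 − e^(−t/τ) → t = −τ·ln(1 − f) = −0.329·ln(0.18) = 0.5642 s.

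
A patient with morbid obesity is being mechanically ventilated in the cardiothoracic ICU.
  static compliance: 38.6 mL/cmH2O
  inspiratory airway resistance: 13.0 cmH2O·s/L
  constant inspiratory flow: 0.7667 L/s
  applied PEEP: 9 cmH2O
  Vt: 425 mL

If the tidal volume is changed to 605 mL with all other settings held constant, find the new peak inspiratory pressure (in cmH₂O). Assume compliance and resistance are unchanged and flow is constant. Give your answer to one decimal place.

PIP = Vt/C + R·V̇ + PEEP (constant-flow equation of motion).
Only the elastic term changes: ΔPIP = ΔVt / C = (605 − 425) / 38.6 = 4.663 cmH2O.
Original PIP = 425/38.6 + 13.0×0.7667 + 9 = 29.977 cmH2O; new PIP = 29.977 + (4.663) = 34.64 cmH2O.

34.6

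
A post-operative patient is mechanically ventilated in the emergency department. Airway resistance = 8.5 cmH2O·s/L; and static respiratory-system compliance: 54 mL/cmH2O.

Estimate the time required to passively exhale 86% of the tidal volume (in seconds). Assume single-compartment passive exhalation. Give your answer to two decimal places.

0.90

τ = R × C = 8.5 × 54 mL/cmH2O = 8.5 × 0.054 L/cmH2O = 0.459 s.
Exhaled fraction f = 1 − e^(−t/τ) → t = −τ·ln(1 − f) = −0.459·ln(0.14) = 0.9024 s.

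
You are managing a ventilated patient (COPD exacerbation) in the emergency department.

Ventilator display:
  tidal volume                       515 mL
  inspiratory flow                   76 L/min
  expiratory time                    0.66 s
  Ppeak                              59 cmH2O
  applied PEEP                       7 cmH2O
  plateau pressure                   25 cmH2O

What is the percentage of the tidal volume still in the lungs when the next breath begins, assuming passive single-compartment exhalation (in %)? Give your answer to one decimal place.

Flow: 76 L/min ÷ 60 = 1.2667 L/s.
R = (PIP − Pplat)/V̇ = (59 − 25) / 1.2667 = 34.0/1.2667 = 26.841 cmH2O·s/L.
C = Vt/(Pplat − PEEP) = 515.0 / (25 − 7) = 515.0/18.0 = 28.611 mL/cmH2O.
τ = R × C = 26.841 × 0.02861 L/cmH2O = 0.7679 s.
Fraction remaining at end-expiration = e^(−Te/τ) = e^(−0.66/0.7679) = 0.4234 → 42.34%.

42.3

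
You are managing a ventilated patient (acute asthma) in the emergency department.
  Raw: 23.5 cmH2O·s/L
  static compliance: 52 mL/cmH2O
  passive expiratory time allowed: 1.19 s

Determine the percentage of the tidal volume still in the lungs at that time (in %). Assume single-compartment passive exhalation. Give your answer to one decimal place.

τ = R × C = 23.5 × 52 mL/cmH2O = 23.5 × 0.052 L/cmH2O = 1.222 s.
Passive exhalation: V(t)/V₀ = e^(−t/τ) = e^(−1.19/1.222) = 0.3776.
Fraction remaining = 0.3776 → 37.76%.

37.8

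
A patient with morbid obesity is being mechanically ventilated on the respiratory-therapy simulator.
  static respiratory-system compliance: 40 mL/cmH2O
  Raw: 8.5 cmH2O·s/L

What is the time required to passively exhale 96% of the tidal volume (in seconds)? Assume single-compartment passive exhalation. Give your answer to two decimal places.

1.09

τ = R × C = 8.5 × 40 mL/cmH2O = 8.5 × 0.040 L/cmH2O = 0.34 s.
Exhaled fraction f = 1 − e^(−t/τ) → t = −τ·ln(1 − f) = −0.34·ln(0.04) = 1.094 s.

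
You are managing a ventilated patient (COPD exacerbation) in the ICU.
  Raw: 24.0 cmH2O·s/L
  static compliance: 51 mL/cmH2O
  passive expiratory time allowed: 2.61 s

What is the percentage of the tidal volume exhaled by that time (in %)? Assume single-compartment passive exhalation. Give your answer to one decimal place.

τ = R × C = 24.0 × 51 mL/cmH2O = 24.0 × 0.051 L/cmH2O = 1.224 s.
Passive exhalation: V(t)/V₀ = e^(−t/τ) = e^(−2.61/1.224) = 0.1186.
Fraction exhaled = 1 − 0.1186 = 0.8814 → 88.14%.

88.1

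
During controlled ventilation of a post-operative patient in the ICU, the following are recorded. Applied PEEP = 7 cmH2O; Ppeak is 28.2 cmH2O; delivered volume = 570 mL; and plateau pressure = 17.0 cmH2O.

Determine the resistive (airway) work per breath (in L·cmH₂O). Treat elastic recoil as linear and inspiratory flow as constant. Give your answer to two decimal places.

6.38

With constant inspiratory flow the resistive pressure is constant at PIP − Pplat = 28.2 − 17.0 = 11.2 cmH2O, so resistive work = 11.2 × 0.570 = 6.384 L·cmH2O.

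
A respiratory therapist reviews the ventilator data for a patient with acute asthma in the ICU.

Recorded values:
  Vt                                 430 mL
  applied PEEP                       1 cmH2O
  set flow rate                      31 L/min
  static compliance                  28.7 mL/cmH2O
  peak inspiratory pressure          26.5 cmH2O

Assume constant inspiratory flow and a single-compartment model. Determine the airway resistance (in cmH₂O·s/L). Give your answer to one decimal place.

Flow: 31 L/min ÷ 60 = 0.5167 L/s.
Equation of motion (constant flow): PIP = Vt/C + R·V̇ + PEEP.
R·V̇ = PIP − Vt/C − PEEP = 26.5 − 430/28.7 − 1 = 26.5 − 14.983 − 1 = 10.517 cmH2O.
R = 10.517 / 0.5167 = 20.354 cmH2O·s/L.

20.4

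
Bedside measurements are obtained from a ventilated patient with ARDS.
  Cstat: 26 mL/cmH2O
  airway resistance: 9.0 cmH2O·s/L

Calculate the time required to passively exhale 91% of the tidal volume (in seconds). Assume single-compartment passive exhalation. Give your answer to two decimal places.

0.56

τ = R × C = 9.0 × 26 mL/cmH2O = 9.0 × 0.026 L/cmH2O = 0.234 s.
Exhaled fraction f = 1 − e^(−t/τ) → t = −τ·ln(1 − f) = −0.234·ln(0.09) = 0.5635 s.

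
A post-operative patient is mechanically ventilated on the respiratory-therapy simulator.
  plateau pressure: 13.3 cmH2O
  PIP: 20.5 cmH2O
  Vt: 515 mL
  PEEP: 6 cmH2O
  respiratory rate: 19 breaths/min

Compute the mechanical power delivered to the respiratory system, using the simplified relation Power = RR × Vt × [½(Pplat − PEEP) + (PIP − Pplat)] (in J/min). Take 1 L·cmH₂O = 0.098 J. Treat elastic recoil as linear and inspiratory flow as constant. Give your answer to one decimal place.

Per-breath work = Vt × [½(Pplat−PEEP) + (PIP−Pplat)] = 0.515 × [0.5×7.3 + 7.2] = 0.515 × 10.85 = 5.588 L·cmH2O.
Power = 19 × 5.588 = 106.17 L·cmH2O/min.
× 0.098 J/(L·cmH2O) → 10.405 J/min.

10.4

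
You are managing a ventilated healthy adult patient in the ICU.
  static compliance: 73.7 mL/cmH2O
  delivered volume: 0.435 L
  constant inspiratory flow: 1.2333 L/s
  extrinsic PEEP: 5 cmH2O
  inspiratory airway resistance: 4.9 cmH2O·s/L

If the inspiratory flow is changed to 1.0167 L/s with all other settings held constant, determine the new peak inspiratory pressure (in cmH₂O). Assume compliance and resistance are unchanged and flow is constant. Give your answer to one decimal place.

15.9

PIP = Vt/C + R·V̇ + PEEP (constant-flow equation of motion).
Only the resistive term changes: ΔPIP = R × ΔV̇ = 4.9 × (1.0167 − 1.2333) = 4.9 × -0.2166 = -1.061 cmH2O.
Original PIP = 435/73.7 + 4.9×1.2333 + 5 = 16.945 cmH2O; new PIP = 16.945 + (-1.061) = 15.884 cmH2O.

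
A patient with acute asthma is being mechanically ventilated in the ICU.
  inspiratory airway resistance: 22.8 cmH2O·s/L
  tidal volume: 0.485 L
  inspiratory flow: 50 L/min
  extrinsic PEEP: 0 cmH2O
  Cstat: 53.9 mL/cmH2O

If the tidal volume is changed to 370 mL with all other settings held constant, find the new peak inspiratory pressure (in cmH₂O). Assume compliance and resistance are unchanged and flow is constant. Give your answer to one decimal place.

25.9

Flow: 50 L/min ÷ 60 = 0.8333 L/s.
PIP = Vt/C + R·V̇ + PEEP (constant-flow equation of motion).
Only the elastic term changes: ΔPIP = ΔVt / C = (370 − 485) / 53.9 = -2.134 cmH2O.
Original PIP = 485/53.9 + 22.8×0.8333 + 0 = 27.997 cmH2O; new PIP = 27.997 + (-2.134) = 25.863 cmH2O.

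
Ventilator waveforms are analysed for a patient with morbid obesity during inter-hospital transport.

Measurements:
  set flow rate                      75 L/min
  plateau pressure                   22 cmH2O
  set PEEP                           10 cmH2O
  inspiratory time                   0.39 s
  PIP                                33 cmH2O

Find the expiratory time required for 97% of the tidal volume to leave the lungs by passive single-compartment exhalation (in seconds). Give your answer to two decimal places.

1.25

Flow: 75 L/min ÷ 60 = 1.25 L/s.
Vt = flow × Ti = 1.25 L/s × 0.39 s × 1000 mL/L = 487.5 mL.
R = (PIP − Pplat)/V̇ = (33 − 22) / 1.25 = 11.0/1.25 = 8.8 cmH2O·s/L.
C = Vt/(Pplat − PEEP) = 487.5 / (22 − 10) = 487.5/12.0 = 40.625 mL/cmH2O.
τ = R × C = 8.8 × 0.04063 L/cmH2O = 0.3575 s.
t = −τ·ln(1 − 0.97) = −0.3575·ln(0.03) = 1.254 s.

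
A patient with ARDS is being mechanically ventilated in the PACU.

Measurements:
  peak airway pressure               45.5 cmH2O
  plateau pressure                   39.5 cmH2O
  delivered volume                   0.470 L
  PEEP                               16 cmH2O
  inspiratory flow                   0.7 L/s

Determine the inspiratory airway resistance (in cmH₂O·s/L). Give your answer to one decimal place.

Raw = (PIP − Pplat) / flow = (45.5 − 39.5) / 0.7 = 6.0 / 0.7 = 8.571 cmH2O·s/L.

8.6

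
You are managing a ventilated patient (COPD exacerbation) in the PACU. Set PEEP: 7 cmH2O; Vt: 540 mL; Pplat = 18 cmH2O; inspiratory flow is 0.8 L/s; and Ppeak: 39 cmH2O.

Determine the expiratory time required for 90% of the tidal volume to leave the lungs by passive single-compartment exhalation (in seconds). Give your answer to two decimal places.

2.97

R = (PIP − Pplat)/V̇ = (39 − 18) / 0.8 = 21.0/0.8 = 26.25 cmH2O·s/L.
C = Vt/(Pplat − PEEP) = 540.0 / (18 − 7) = 540.0/11.0 = 49.091 mL/cmH2O.
τ = R × C = 26.25 × 0.04909 L/cmH2O = 1.289 s.
t = −τ·ln(1 − 0.90) = −1.289·ln(0.1) = 2.968 s.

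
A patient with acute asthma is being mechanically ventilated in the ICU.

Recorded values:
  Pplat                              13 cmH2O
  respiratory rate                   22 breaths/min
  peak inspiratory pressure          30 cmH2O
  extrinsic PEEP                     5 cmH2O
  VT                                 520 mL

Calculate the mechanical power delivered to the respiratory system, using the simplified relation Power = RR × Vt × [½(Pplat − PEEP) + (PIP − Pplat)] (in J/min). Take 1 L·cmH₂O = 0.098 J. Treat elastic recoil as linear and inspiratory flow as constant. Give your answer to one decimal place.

Per-breath work = Vt × [½(Pplat−PEEP) + (PIP−Pplat)] = 0.520 × [0.5×8.0 + 17.0] = 0.520 × 21.0 = 10.92 L·cmH2O.
Power = 22 × 10.92 = 240.24 L·cmH2O/min.
× 0.098 J/(L·cmH2O) → 23.544 J/min.

23.5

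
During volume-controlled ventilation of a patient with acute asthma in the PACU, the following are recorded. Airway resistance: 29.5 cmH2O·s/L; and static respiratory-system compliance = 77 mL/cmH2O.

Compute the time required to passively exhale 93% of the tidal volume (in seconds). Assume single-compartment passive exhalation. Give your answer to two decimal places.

τ = R × C = 29.5 × 77 mL/cmH2O = 29.5 × 0.077 L/cmH2O = 2.272 s.
Exhaled fraction f = 1 − e^(−t/τ) → t = −τ·ln(1 − f) = −2.272·ln(0.07) = 6.042 s.

6.04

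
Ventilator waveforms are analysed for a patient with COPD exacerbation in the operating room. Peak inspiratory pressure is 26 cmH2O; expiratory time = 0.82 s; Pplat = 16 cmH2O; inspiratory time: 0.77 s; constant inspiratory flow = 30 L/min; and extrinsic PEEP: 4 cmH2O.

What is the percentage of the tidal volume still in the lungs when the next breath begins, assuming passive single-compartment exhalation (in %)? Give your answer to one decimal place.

Flow: 30 L/min ÷ 60 = 0.5 L/s.
Vt = flow × Ti = 0.5 L/s × 0.77 s × 1000 mL/L = 385.0 mL.
R = (PIP − Pplat)/V̇ = (26 − 16) / 0.5 = 10.0/0.5 = 20.0 cmH2O·s/L.
C = Vt/(Pplat − PEEP) = 385.0 / (16 − 4) = 385.0/12.0 = 32.083 mL/cmH2O.
τ = R × C = 20.0 × 0.03208 L/cmH2O = 0.6416 s.
Fraction remaining at end-expiration = e^(−Te/τ) = e^(−0.82/0.6416) = 0.2786 → 27.86%.

27.9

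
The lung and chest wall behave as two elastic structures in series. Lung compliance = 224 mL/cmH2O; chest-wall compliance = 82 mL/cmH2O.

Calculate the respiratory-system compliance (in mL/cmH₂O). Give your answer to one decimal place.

60.0

Lung and chest wall are elastances in series: 1/Crs = 1/CL + 1/Ccw.
1/Crs = 1/224 + 1/82 = 0.01666.
Crs = 60.024 mL/cmH2O.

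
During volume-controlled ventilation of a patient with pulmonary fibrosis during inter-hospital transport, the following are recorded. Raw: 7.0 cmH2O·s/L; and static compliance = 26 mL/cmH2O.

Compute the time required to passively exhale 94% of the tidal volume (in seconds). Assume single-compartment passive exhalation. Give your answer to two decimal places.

τ = R × C = 7.0 × 26 mL/cmH2O = 7.0 × 0.026 L/cmH2O = 0.182 s.
Exhaled fraction f = 1 − e^(−t/τ) → t = −τ·ln(1 − f) = −0.182·ln(0.06) = 0.512 s.

0.51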